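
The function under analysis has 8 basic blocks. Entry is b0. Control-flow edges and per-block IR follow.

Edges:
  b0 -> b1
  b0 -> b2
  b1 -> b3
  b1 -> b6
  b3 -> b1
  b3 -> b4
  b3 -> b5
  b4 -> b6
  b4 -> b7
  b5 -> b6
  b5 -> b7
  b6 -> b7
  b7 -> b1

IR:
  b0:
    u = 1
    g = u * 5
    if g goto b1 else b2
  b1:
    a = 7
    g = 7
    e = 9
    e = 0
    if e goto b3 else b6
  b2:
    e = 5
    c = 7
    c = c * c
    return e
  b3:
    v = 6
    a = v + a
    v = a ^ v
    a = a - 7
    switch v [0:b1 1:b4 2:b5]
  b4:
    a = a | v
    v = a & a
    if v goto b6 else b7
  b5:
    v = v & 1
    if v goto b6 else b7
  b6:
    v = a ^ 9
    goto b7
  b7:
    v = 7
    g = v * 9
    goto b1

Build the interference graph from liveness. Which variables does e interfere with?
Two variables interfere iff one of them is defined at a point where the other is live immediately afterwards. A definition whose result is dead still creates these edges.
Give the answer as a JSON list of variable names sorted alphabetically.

def/use:
  b0: {g,u} / ∅
  b1: {a,e,g} / ∅
  b2: {c,e} / ∅
  b3: {a,v} / {a}
  b4: {a,v} / {a,v}
  b5: {v} / {v}
  b6: {v} / {a}
  b7: {g,v} / ∅

Live sets:
  b0 li=∅ lo=∅
  b1 li=∅ lo={a}
  b2 li=∅ lo=∅
  b3 li={a} lo={a,v}
  b4 li={a,v} lo={a}
  b5 li={a,v} lo={a}
  b6 li={a} lo=∅
  b7 li=∅ lo=∅

Conflict graph:
  a↔{e,g,v}
  c↔{e}
  e↔{a,c}
  g↔{a}
  u↔∅
  v↔{a}

N(e) = ["a", "c"]

Answer: ["a", "c"]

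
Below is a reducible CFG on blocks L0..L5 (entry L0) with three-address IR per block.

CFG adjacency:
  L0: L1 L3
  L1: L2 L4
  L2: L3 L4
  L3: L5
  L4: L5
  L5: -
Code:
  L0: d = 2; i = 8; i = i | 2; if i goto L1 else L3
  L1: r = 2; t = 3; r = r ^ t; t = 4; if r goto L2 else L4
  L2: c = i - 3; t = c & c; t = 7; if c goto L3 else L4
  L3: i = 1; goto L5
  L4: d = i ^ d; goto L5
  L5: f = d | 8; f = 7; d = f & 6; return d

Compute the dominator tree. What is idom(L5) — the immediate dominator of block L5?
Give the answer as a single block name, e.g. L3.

Answer: L0

Analysis:
idom tree: L1←L0 L2←L1 L3←L0 L4←L1 L5←L0
Join-block Dom:
  L3: preds {L0,L2}: {L0} ∩ {L0,L1,L2} = {L0}; idom=L0
  L4: preds {L1,L2}: {L0,L1} ∩ {L0,L1,L2} = {L0,L1}; idom=L1
  L5: preds {L3,L4}: {L0,L3} ∩ {L0,L1,L4} = {L0}; idom=L0

idom(L5) = L0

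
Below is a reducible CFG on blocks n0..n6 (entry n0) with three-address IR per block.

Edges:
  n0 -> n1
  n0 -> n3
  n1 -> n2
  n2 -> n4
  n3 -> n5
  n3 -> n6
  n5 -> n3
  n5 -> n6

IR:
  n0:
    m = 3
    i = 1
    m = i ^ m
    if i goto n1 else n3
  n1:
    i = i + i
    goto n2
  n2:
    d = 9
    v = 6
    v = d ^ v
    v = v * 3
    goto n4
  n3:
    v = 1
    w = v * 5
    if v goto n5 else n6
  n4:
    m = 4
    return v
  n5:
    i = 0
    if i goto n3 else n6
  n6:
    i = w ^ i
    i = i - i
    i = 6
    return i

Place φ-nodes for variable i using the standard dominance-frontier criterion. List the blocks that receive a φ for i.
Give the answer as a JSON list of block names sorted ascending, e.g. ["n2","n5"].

idom tree: n1←n0 n2←n1 n3←n0 n4←n2 n5←n3 n6←n3
Join-block Dom:
  n3: preds {n0,n5}: {n0} ∩ {n0,n3,n5} = {n0}; idom=n0
  n6: preds {n3,n5}: {n0,n3} ∩ {n0,n3,n5} = {n0,n3}; idom=n3

DF walk-up:
  n3←n0: walk · to n0
  n3←n5: walk n5→n3 to n0
  n6←n3: walk · to n3
  n6←n5: walk n5 to n3
  n0 → ∅
  n1 → ∅
  n2 → ∅
  n3 → {n3}
  n4 → ∅
  n5 → {n3,n6}
  n6 → ∅

φ for i: defs {n0,n1,n5,n6}
  DF⁺ = {n3,n6}

Answer: ["n3", "n6"]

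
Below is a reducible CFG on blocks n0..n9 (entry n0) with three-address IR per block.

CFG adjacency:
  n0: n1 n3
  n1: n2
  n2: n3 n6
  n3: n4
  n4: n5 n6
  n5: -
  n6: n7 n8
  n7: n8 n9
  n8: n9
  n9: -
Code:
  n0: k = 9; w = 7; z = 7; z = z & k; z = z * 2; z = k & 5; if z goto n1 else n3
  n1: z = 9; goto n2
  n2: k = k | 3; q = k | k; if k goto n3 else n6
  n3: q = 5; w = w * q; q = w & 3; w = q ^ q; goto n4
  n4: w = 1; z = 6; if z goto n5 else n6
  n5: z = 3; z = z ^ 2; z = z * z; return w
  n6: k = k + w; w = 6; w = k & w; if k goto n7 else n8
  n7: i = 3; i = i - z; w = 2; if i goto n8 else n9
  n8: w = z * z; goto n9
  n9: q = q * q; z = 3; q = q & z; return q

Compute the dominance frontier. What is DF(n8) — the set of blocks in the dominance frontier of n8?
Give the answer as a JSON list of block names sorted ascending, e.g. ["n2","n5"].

idom tree: n1←n0 n2←n1 n3←n0 n4←n3 n5←n4 n6←n0 n7←n6 n8←n6 n9←n6
Join-block Dom:
  n3: preds {n0,n2}: {n0} ∩ {n0,n1,n2} = {n0}; idom=n0
  n6: preds {n2,n4}: {n0,n1,n2} ∩ {n0,n3,n4} = {n0}; idom=n0
  n8: preds {n6,n7}: {n0,n6} ∩ {n0,n6,n7} = {n0,n6}; idom=n6
  n9: preds {n7,n8}: {n0,n6,n7} ∩ {n0,n6,n8} = {n0,n6}; idom=n6

DF derivation:
  join n3 pred n0: · stop@n0
  join n3 pred n2: n2→n1 stop@n0
  join n6 pred n2: n2→n1 stop@n0
  join n6 pred n4: n4→n3 stop@n0
  join n8 pred n6: · stop@n6
  join n8 pred n7: n7 stop@n6
  join n9 pred n7: n7 stop@n6
  join n9 pred n8: n8 stop@n6
  DF(n0)=∅
  DF(n1)={n3,n6}
  DF(n2)={n3,n6}
  DF(n3)={n6}
  DF(n4)={n6}
  DF(n5)=∅
  DF(n6)=∅
  DF(n7)={n8,n9}
  DF(n8)={n9}
  DF(n9)=∅

DF(n8) = ["n9"]

Answer: ["n9"]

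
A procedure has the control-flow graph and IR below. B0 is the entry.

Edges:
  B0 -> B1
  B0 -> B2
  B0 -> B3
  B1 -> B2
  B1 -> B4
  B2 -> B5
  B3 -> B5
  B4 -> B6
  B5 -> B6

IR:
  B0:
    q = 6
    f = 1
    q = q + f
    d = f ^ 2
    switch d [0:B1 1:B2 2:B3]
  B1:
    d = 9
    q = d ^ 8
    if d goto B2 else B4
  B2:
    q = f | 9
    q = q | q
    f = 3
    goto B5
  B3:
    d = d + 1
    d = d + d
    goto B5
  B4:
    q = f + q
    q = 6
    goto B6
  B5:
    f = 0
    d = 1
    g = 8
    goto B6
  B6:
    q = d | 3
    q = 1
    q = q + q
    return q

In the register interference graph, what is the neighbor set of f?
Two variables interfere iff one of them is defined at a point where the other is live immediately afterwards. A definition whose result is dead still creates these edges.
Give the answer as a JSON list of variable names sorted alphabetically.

Answer: ["d", "q"]

Derivation:
Block summaries:
  B0: def={d,f,q} ue=∅
  B1: def={d,q} ue=∅
  B2: def={f,q} ue={f}
  B3: def={d} ue={d}
  B4: def={q} ue={f,q}
  B5: def={d,f,g} ue=∅
  B6: def={q} ue={d}

Backward fixpoint:
  live B0: ∅→{d,f}
  live B1: {f}→{d,f,q}
  live B2: {f}→∅
  live B3: {d}→∅
  live B4: {d,f,q}→{d}
  live B5: ∅→{d}
  live B6: {d}→∅

Interfere edges:
  d↔{f,g,q}
  f↔{d,q}
  g↔{d}
  q↔{d,f}

N(f) = ["d", "q"]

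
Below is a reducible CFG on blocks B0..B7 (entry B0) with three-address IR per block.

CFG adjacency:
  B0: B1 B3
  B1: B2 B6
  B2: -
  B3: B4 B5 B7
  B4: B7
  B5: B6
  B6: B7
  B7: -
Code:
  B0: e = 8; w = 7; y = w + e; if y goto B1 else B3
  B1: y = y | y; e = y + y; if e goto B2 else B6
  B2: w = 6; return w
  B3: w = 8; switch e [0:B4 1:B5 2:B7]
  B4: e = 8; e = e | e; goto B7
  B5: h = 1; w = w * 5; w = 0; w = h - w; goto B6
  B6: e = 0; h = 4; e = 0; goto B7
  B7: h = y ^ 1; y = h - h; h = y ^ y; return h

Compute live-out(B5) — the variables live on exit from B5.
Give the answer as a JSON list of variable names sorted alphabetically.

def/use:
  B0: {e,w,y} / ∅
  B1: {e,y} / {y}
  B2: {w} / ∅
  B3: {w} / {e}
  B4: {e} / ∅
  B5: {h,w} / {w}
  B6: {e,h} / ∅
  B7: {h,y} / {y}

Liveness:
  B0: in=∅ out={e,y}
  B1: in={y} out={y}
  B2: in=∅ out=∅
  B3: in={e,y} out={w,y}
  B4: in={y} out={y}
  B5: in={w,y} out={y}
  B6: in={y} out={y}
  B7: in={y} out=∅

live-out(B5) = ["y"]

Answer: ["y"]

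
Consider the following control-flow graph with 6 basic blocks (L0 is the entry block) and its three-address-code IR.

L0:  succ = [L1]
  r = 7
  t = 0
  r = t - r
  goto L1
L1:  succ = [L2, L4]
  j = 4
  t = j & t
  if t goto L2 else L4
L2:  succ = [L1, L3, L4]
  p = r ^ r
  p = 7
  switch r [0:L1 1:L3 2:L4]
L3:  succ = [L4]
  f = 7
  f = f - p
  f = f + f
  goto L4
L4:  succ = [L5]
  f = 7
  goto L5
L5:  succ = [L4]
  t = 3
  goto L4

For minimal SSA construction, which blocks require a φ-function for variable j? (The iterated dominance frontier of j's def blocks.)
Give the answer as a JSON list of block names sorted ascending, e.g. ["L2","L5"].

Answer: ["L1"]

Working:
idom tree: L1←L0 L2←L1 L3←L2 L4←L1 L5←L4
Join-block Dom:
  L1: preds {L0,L2}: {L0} ∩ {L0,L1,L2} = {L0}; idom=L0
  L4: preds {L1,L2,L3,L5}: {L0,L1} ∩ {L0,L1,L2} ∩ {L0,L1,L2,L3} ∩ {L0,L1,L4,L5} = {L0,L1}; idom=L1

Frontier:
  join L1 pred L0: · stop@L0
  join L1 pred L2: L2→L1 stop@L0
  join L4 pred L1: · stop@L1
  join L4 pred L2: L2 stop@L1
  join L4 pred L3: L3→L2 stop@L1
  join L4 pred L5: L5→L4 stop@L1
  L0 → ∅
  L1 → {L1}
  L2 → {L1,L4}
  L3 → {L4}
  L4 → {L4}
  L5 → {L4}

φ for j: defs {L1}
  DF⁺ = {L1}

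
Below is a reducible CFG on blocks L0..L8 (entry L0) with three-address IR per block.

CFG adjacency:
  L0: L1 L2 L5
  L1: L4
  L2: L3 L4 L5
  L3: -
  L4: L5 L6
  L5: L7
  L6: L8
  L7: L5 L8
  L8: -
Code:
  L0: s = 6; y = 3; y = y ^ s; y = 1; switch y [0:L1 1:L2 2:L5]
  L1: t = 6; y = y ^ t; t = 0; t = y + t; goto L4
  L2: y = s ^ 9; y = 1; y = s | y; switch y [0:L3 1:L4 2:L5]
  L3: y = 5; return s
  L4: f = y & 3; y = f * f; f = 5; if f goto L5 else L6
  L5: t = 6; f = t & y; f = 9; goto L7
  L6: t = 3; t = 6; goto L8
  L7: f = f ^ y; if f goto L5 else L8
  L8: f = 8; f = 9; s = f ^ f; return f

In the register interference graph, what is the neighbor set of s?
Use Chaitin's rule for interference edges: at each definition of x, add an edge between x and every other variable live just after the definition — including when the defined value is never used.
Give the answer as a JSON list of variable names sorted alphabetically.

def/use:
  L0 def {s,y} use ∅
  L1 def {t,y} use {y}
  L2 def {y} use {s}
  L3 def {y} use {s}
  L4 def {f,y} use {y}
  L5 def {f,t} use {y}
  L6 def {t} use ∅
  L7 def {f} use {f,y}
  L8 def {f,s} use ∅

Live sets:
  live L0: ∅→{s,y}
  live L1: {y}→{y}
  live L2: {s}→{s,y}
  live L3: {s}→∅
  live L4: {y}→{y}
  live L5: {y}→{f,y}
  live L6: ∅→∅
  live L7: {f,y}→{y}
  live L8: ∅→∅

Interference:
  f↔{s,y}
  s↔{f,y}
  t↔{y}
  y↔{f,s,t}

N(s) = ["f", "y"]

Answer: ["f", "y"]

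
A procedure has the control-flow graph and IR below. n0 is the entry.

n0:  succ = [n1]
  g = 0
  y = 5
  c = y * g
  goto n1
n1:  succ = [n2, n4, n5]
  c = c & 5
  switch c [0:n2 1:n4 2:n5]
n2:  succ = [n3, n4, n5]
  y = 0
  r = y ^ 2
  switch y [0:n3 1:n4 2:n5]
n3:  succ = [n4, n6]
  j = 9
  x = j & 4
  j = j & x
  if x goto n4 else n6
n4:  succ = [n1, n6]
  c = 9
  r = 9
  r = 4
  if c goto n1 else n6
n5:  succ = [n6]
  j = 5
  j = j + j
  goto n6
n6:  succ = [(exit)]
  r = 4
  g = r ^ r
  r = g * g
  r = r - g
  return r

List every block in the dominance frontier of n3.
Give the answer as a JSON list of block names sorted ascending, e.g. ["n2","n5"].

Answer: ["n4", "n6"]

Analysis:
idom tree: n1←n0 n2←n1 n3←n2 n4←n1 n5←n1 n6←n1
Join-block Dom:
  n1: preds {n0,n4}: {n0} ∩ {n0,n1,n4} = {n0}; idom=n0
  n4: preds {n1,n2,n3}: {n0,n1} ∩ {n0,n1,n2} ∩ {n0,n1,n2,n3} = {n0,n1}; idom=n1
  n5: preds {n1,n2}: {n0,n1} ∩ {n0,n1,n2} = {n0,n1}; idom=n1
  n6: preds {n3,n4,n5}: {n0,n1,n2,n3} ∩ {n0,n1,n4} ∩ {n0,n1,n5} = {n0,n1}; idom=n1

DF derivation:
  join n1 pred n0: · stop@n0
  join n1 pred n4: n4→n1 stop@n0
  join n4 pred n1: · stop@n1
  join n4 pred n2: n2 stop@n1
  join n4 pred n3: n3→n2 stop@n1
  join n5 pred n1: · stop@n1
  join n5 pred n2: n2 stop@n1
  join n6 pred n3: n3→n2 stop@n1
  join n6 pred n4: n4 stop@n1
  join n6 pred n5: n5 stop@n1
  n0: DF=∅
  n1: DF={n1}
  n2: DF={n4,n5,n6}
  n3: DF={n4,n6}
  n4: DF={n1,n6}
  n5: DF={n6}
  n6: DF=∅

DF(n3) = ["n4", "n6"]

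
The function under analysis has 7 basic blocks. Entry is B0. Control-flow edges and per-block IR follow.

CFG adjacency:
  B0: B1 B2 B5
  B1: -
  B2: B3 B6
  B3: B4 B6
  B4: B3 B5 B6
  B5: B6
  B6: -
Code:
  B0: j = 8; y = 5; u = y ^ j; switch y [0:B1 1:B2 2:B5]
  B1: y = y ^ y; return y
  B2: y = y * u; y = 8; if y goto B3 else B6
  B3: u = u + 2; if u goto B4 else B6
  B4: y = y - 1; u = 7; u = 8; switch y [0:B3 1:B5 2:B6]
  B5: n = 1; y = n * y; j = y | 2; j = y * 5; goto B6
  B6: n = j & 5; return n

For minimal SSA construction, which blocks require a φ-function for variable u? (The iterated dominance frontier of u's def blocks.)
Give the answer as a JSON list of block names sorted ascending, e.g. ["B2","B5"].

idom tree: B1←B0 B2←B0 B3←B2 B4←B3 B5←B0 B6←B0
Dom at joins:
  B3: preds {B2,B4}: {B0,B2} ∩ {B0,B2,B3,B4} = {B0,B2}; idom=B2
  B5: preds {B0,B4}: {B0} ∩ {B0,B2,B3,B4} = {B0}; idom=B0
  B6: preds {B2,B3,B4,B5}: {B0,B2} ∩ {B0,B2,B3} ∩ {B0,B2,B3,B4} ∩ {B0,B5} = {B0}; idom=B0

DF derivation:
  join B3 pred B2: · stop@B2
  join B3 pred B4: B4→B3 stop@B2
  join B5 pred B0: · stop@B0
  join B5 pred B4: B4→B3→B2 stop@B0
  join B6 pred B2: B2 stop@B0
  join B6 pred B3: B3→B2 stop@B0
  join B6 pred B4: B4→B3→B2 stop@B0
  join B6 pred B5: B5 stop@B0
  B0 → ∅
  B1 → ∅
  B2 → {B5,B6}
  B3 → {B3,B5,B6}
  B4 → {B3,B5,B6}
  B5 → {B6}
  B6 → ∅

φ for u: defs {B0,B3,B4}
  DF⁺ = {B3,B5,B6}

Answer: ["B3", "B5", "B6"]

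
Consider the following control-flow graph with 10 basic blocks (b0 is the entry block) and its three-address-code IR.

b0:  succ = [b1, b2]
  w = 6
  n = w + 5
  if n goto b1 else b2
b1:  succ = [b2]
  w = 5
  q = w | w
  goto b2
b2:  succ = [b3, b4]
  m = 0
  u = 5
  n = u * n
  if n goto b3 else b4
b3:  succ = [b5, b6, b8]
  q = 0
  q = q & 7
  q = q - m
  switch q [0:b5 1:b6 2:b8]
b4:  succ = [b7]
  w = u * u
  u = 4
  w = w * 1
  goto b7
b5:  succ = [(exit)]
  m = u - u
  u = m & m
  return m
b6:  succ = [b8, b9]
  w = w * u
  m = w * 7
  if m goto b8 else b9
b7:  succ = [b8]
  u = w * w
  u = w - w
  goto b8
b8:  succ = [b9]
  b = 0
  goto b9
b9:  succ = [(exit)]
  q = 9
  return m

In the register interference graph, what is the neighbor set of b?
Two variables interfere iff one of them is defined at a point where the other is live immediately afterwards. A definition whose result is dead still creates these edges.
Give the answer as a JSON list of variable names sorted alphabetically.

Per-block:
  b0 def {n,w} use ∅
  b1 def {q,w} use ∅
  b2 def {m,n,u} use {n}
  b3 def {q} use {m}
  b4 def {u,w} use {u}
  b5 def {m,u} use {u}
  b6 def {m,w} use {u,w}
  b7 def {u} use {w}
  b8 def {b} use ∅
  b9 def {q} use {m}

Backward fixpoint:
  live b0: ∅→{n,w}
  live b1: {n}→{n,w}
  live b2: {n,w}→{m,u,w}
  live b3: {m,u,w}→{m,u,w}
  live b4: {m,u}→{m,w}
  live b5: {u}→∅
  live b6: {u,w}→{m}
  live b7: {m,w}→{m}
  live b8: {m}→{m}
  live b9: {m}→∅

Interference:
  b: {m}
  m: {b,n,q,u,w}
  n: {m,q,u,w}
  q: {m,n,u,w}
  u: {m,n,q,w}
  w: {m,n,q,u}

N(b) = ["m"]

Answer: ["m"]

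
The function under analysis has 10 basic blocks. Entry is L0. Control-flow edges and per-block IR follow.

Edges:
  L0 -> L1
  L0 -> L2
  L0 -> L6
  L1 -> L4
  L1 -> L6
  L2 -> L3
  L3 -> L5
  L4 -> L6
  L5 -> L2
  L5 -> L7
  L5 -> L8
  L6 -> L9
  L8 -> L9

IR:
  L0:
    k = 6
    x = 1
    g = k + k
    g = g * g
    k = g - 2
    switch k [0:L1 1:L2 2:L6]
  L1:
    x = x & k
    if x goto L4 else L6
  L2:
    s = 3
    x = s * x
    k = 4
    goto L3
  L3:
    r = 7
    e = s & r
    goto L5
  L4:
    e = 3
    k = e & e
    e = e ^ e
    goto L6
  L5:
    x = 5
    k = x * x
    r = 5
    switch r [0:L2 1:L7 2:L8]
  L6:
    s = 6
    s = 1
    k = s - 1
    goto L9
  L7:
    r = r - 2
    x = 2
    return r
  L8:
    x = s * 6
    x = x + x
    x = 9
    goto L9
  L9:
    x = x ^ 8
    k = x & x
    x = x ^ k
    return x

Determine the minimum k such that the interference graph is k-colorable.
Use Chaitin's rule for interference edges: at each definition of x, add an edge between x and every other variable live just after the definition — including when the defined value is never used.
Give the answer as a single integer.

Answer: 4

Derivation:
Block summaries:
  L0 def {g,k,x} use ∅
  L1 def {x} use {k,x}
  L2 def {k,s,x} use {x}
  L3 def {e,r} use {s}
  L4 def {e,k} use ∅
  L5 def {k,r,x} use ∅
  L6 def {k,s} use ∅
  L7 def {r,x} use {r}
  L8 def {x} use {s}
  L9 def {k,x} use {x}

Live sets:
  L0: in=∅ out={k,x}
  L1: in={k,x} out={x}
  L2: in={x} out={s}
  L3: in={s} out={s}
  L4: in={x} out={x}
  L5: in={s} out={r,s,x}
  L6: in={x} out={x}
  L7: in={r} out=∅
  L8: in={s} out={x}
  L9: in={x} out=∅

Interfere edges:
  e↔{k,s,x}
  g↔{x}
  k↔{e,s,x}
  r↔{s,x}
  s↔{e,k,r,x}
  x↔{e,g,k,r,s}

Colouring:
  clique {e,k,s,x} ⇒ need ≥ 4
  assign e→r2 g→r1 k→r3 r→r2 s→r1 x→r0 — no edge inside a register ⇒ χ ≤ 4
  χ = 4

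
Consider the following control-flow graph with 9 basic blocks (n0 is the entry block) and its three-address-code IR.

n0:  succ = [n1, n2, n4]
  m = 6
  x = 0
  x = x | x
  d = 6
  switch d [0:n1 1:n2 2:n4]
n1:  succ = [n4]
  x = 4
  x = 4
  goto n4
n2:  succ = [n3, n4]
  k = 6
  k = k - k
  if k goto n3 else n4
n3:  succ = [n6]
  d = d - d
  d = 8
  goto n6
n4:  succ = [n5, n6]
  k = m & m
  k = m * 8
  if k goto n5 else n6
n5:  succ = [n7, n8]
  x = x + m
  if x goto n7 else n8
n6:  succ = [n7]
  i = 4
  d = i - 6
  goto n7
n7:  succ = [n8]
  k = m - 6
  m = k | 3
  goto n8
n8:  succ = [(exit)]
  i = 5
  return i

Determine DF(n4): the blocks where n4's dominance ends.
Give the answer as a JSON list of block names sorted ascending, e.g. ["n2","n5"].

Answer: ["n6", "n7", "n8"]

Working:
idom tree: n1←n0 n2←n0 n3←n2 n4←n0 n5←n4 n6←n0 n7←n0 n8←n0
Dom at joins:
  n4: preds {n0,n1,n2}: {n0} ∩ {n0,n1} ∩ {n0,n2} = {n0}; idom=n0
  n6: preds {n3,n4}: {n0,n2,n3} ∩ {n0,n4} = {n0}; idom=n0
  n7: preds {n5,n6}: {n0,n4,n5} ∩ {n0,n6} = {n0}; idom=n0
  n8: preds {n5,n7}: {n0,n4,n5} ∩ {n0,n7} = {n0}; idom=n0

Frontier:
  n4←n0: walk · to n0
  n4←n1: walk n1 to n0
  n4←n2: walk n2 to n0
  n6←n3: walk n3→n2 to n0
  n6←n4: walk n4 to n0
  n7←n5: walk n5→n4 to n0
  n7←n6: walk n6 to n0
  n8←n5: walk n5→n4 to n0
  n8←n7: walk n7 to n0
  DF(n0)=∅
  DF(n1)={n4}
  DF(n2)={n4,n6}
  DF(n3)={n6}
  DF(n4)={n6,n7,n8}
  DF(n5)={n7,n8}
  DF(n6)={n7}
  DF(n7)={n8}
  DF(n8)=∅

DF(n4) = ["n6", "n7", "n8"]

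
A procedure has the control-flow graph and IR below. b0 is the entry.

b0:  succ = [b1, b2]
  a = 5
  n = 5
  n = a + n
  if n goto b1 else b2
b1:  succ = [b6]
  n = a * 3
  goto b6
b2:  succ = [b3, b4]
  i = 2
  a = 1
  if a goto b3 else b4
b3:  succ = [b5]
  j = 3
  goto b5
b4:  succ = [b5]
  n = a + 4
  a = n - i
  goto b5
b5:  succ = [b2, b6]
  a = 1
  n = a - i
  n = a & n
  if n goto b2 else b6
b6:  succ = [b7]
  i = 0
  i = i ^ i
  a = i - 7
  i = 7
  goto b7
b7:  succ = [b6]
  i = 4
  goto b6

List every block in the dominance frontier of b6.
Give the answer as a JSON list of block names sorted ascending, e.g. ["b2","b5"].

idom tree: b1←b0 b2←b0 b3←b2 b4←b2 b5←b2 b6←b0 b7←b6
Join-block Dom:
  b2: preds {b0,b5}: {b0} ∩ {b0,b2,b5} = {b0}; idom=b0
  b5: preds {b3,b4}: {b0,b2,b3} ∩ {b0,b2,b4} = {b0,b2}; idom=b2
  b6: preds {b1,b5,b7}: {b0,b1} ∩ {b0,b2,b5} ∩ {b0,b6,b7} = {b0}; idom=b0

DF derivation:
  b2←b0: walk · to b0
  b2←b5: walk b5→b2 to b0
  b5←b3: walk b3 to b2
  b5←b4: walk b4 to b2
  b6←b1: walk b1 to b0
  b6←b5: walk b5→b2 to b0
  b6←b7: walk b7→b6 to b0
  DF(b0)=∅
  DF(b1)={b6}
  DF(b2)={b2,b6}
  DF(b3)={b5}
  DF(b4)={b5}
  DF(b5)={b2,b6}
  DF(b6)={b6}
  DF(b7)={b6}

DF(b6) = ["b6"]

Answer: ["b6"]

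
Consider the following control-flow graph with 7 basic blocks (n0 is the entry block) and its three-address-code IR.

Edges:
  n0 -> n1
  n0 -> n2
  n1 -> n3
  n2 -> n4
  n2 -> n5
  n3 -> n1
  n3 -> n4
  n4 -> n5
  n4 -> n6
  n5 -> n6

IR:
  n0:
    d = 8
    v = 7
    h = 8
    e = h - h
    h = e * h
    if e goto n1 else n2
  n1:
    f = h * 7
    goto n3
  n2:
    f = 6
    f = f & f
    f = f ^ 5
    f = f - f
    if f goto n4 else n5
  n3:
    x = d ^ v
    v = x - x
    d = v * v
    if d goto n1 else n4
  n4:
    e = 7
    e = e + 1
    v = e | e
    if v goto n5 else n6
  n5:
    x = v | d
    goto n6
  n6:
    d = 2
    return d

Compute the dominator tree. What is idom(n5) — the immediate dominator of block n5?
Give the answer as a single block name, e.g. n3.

idom tree: n1←n0 n2←n0 n3←n1 n4←n0 n5←n0 n6←n0
Join-block Dom:
  n1: preds {n0,n3}: {n0} ∩ {n0,n1,n3} = {n0}; idom=n0
  n4: preds {n2,n3}: {n0,n2} ∩ {n0,n1,n3} = {n0}; idom=n0
  n5: preds {n2,n4}: {n0,n2} ∩ {n0,n4} = {n0}; idom=n0
  n6: preds {n4,n5}: {n0,n4} ∩ {n0,n5} = {n0}; idom=n0

idom(n5) = n0

Answer: n0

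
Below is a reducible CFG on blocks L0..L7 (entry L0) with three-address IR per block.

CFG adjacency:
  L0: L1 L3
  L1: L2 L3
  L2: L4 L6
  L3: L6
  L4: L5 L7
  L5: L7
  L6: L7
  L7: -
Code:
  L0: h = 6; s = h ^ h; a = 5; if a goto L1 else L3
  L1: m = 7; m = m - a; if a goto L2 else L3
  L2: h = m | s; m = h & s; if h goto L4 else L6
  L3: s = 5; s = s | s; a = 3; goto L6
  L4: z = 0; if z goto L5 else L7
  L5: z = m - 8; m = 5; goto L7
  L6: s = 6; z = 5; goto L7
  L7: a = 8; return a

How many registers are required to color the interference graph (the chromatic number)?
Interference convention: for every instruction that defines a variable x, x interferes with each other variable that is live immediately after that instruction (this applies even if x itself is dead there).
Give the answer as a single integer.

Answer: 3

Working:
Per-block:
  L0: {a,h,s} / ∅
  L1: {m} / {a}
  L2: {h,m} / {m,s}
  L3: {a,s} / ∅
  L4: {z} / ∅
  L5: {m,z} / {m}
  L6: {s,z} / ∅
  L7: {a} / ∅

Backward fixpoint:
  L0: in=∅ out={a,s}
  L1: in={a,s} out={m,s}
  L2: in={m,s} out={m}
  L3: in=∅ out=∅
  L4: in={m} out={m}
  L5: in={m} out=∅
  L6: in=∅ out=∅
  L7: in=∅ out=∅

Interfere edges:
  a↔{m,s}
  h↔{m,s}
  m↔{a,h,s,z}
  s↔{a,h,m}
  z↔{m}

Registers:
  clique {a,m,s} ⇒ need ≥ 3
  3-colouring: c0={m}  c1={s,z}  c2={a,h}
  χ = 3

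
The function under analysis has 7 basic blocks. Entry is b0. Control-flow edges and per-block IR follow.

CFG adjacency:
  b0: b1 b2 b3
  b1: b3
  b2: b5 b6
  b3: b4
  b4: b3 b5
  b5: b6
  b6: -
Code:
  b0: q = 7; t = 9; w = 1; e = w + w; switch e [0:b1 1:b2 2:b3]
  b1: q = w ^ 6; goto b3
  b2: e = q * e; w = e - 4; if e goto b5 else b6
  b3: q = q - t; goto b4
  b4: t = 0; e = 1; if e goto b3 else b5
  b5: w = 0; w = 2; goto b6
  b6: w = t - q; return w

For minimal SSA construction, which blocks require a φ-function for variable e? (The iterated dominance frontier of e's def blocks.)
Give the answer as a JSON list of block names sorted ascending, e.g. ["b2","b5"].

Answer: ["b3", "b5", "b6"]

Working:
idom tree: b1←b0 b2←b0 b3←b0 b4←b3 b5←b0 b6←b0
Dom at joins:
  b3: preds {b0,b1,b4}: {b0} ∩ {b0,b1} ∩ {b0,b3,b4} = {b0}; idom=b0
  b5: preds {b2,b4}: {b0,b2} ∩ {b0,b3,b4} = {b0}; idom=b0
  b6: preds {b2,b5}: {b0,b2} ∩ {b0,b5} = {b0}; idom=b0

DF derivation:
  join b3 pred b0: · stop@b0
  join b3 pred b1: b1 stop@b0
  join b3 pred b4: b4→b3 stop@b0
  join b5 pred b2: b2 stop@b0
  join b5 pred b4: b4→b3 stop@b0
  join b6 pred b2: b2 stop@b0
  join b6 pred b5: b5 stop@b0
  b0 → ∅
  b1 → {b3}
  b2 → {b5,b6}
  b3 → {b3,b5}
  b4 → {b3,b5}
  b5 → {b6}
  b6 → ∅

φ for e: defs {b0,b2,b4}
  DF⁺ = {b3,b5,b6}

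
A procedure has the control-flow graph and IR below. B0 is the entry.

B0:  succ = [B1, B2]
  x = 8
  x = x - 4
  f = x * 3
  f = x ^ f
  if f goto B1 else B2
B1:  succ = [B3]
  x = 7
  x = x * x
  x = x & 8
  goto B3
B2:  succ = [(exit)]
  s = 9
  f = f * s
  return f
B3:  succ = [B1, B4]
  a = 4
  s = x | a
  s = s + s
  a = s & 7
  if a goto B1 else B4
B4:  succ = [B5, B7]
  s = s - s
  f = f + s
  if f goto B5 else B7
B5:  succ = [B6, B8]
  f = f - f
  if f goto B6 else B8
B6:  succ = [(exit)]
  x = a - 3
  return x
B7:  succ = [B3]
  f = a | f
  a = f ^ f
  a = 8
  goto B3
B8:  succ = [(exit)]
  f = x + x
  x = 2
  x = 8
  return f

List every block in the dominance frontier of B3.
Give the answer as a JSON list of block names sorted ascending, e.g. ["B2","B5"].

idom tree: B1←B0 B2←B0 B3←B1 B4←B3 B5←B4 B6←B5 B7←B4 B8←B5
Dom at joins:
  B1: preds {B0,B3}: {B0} ∩ {B0,B1,B3} = {B0}; idom=B0
  B3: preds {B1,B7}: {B0,B1} ∩ {B0,B1,B3,B4,B7} = {B0,B1}; idom=B1

Frontier:
  B1←B0: walk · to B0
  B1←B3: walk B3→B1 to B0
  B3←B1: walk · to B1
  B3←B7: walk B7→B4→B3 to B1
  B0 → ∅
  B1 → {B1}
  B2 → ∅
  B3 → {B1,B3}
  B4 → {B3}
  B5 → ∅
  B6 → ∅
  B7 → {B3}
  B8 → ∅

DF(B3) = ["B1", "B3"]

Answer: ["B1", "B3"]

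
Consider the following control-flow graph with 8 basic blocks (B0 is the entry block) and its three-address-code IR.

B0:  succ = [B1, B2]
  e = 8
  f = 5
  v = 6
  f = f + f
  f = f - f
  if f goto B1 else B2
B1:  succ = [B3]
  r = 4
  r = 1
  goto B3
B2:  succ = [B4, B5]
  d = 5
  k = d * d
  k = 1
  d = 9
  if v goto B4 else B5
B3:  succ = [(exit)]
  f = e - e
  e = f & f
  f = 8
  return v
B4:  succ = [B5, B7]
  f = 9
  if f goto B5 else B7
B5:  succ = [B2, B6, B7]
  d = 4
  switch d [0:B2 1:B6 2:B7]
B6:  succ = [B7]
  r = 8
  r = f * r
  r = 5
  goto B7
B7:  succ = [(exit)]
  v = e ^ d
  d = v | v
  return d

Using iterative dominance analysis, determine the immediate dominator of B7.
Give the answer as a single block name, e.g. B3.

idom tree: B1←B0 B2←B0 B3←B1 B4←B2 B5←B2 B6←B5 B7←B2
Dom at joins:
  B2: preds {B0,B5}: {B0} ∩ {B0,B2,B5} = {B0}; idom=B0
  B5: preds {B2,B4}: {B0,B2} ∩ {B0,B2,B4} = {B0,B2}; idom=B2
  B7: preds {B4,B5,B6}: {B0,B2,B4} ∩ {B0,B2,B5} ∩ {B0,B2,B5,B6} = {B0,B2}; idom=B2

idom(B7) = B2

Answer: B2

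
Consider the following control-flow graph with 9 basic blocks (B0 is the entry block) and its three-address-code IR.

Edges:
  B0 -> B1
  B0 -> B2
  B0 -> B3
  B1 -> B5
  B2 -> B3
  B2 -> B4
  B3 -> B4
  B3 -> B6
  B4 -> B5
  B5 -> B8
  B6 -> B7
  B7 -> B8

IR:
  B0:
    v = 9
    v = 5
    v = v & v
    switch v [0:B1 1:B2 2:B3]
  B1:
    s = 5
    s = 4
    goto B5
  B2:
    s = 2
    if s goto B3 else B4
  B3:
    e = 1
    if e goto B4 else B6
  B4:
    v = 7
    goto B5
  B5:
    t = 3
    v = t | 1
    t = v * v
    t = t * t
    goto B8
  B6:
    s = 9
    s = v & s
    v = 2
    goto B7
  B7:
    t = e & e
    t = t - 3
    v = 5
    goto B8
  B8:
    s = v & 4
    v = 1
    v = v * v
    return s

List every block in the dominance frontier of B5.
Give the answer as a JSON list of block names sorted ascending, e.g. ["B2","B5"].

idom tree: B1←B0 B2←B0 B3←B0 B4←B0 B5←B0 B6←B3 B7←B6 B8←B0
Dom at joins:
  B3: preds {B0,B2}: {B0} ∩ {B0,B2} = {B0}; idom=B0
  B4: preds {B2,B3}: {B0,B2} ∩ {B0,B3} = {B0}; idom=B0
  B5: preds {B1,B4}: {B0,B1} ∩ {B0,B4} = {B0}; idom=B0
  B8: preds {B5,B7}: {B0,B5} ∩ {B0,B3,B6,B7} = {B0}; idom=B0

DF derivation:
  B3←B0: walk · to B0
  B3←B2: walk B2 to B0
  B4←B2: walk B2 to B0
  B4←B3: walk B3 to B0
  B5←B1: walk B1 to B0
  B5←B4: walk B4 to B0
  B8←B5: walk B5 to B0
  B8←B7: walk B7→B6→B3 to B0
  B0: DF=∅
  B1: DF={B5}
  B2: DF={B3,B4}
  B3: DF={B4,B8}
  B4: DF={B5}
  B5: DF={B8}
  B6: DF={B8}
  B7: DF={B8}
  B8: DF=∅

DF(B5) = ["B8"]

Answer: ["B8"]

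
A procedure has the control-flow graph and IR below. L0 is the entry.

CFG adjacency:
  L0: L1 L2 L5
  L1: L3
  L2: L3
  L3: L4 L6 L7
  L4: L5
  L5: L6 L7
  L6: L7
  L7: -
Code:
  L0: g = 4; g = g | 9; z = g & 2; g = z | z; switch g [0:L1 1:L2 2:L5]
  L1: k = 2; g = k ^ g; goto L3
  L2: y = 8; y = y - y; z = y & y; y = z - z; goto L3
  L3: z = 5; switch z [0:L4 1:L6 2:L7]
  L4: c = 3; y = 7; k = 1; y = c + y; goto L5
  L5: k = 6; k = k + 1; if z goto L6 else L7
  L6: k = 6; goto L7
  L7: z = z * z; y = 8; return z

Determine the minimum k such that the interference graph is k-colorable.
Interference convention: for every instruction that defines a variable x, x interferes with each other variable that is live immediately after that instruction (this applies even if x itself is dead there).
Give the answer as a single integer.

Answer: 4

Derivation:
Per-block:
  L0: def={g,z} ue=∅
  L1: def={g,k} ue={g}
  L2: def={y,z} ue=∅
  L3: def={z} ue=∅
  L4: def={c,k,y} ue=∅
  L5: def={k} ue={z}
  L6: def={k} ue=∅
  L7: def={y,z} ue={z}

Backward fixpoint:
  live L0: ∅→{g,z}
  live L1: {g}→∅
  live L2: ∅→∅
  live L3: ∅→{z}
  live L4: {z}→{z}
  live L5: {z}→{z}
  live L6: {z}→{z}
  live L7: {z}→∅

Conflict graph:
  c — {k,y,z}
  g — {k,z}
  k — {c,g,y,z}
  y — {c,k,z}
  z — {c,g,k,y}

Registers:
  clique {c,k,y,z} ⇒ need ≥ 4
  assign c→c2 g→c2 k→c0 y→c3 z→c1 — no edge inside a register ⇒ χ ≤ 4
  χ = 4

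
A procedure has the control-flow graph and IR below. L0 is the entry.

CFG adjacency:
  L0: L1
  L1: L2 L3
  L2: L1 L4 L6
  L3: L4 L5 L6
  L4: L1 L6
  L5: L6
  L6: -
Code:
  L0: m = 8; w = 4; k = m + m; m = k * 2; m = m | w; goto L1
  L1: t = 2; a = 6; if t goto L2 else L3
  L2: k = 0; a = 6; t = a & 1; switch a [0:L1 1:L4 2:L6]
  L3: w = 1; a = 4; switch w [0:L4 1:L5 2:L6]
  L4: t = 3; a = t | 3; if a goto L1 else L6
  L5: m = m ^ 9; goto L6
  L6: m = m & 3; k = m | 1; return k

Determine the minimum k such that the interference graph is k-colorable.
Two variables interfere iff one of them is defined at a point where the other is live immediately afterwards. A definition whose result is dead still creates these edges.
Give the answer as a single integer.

def/use:
  L0: def={k,m,w} ue=∅
  L1: def={a,t} ue=∅
  L2: def={a,k,t} ue=∅
  L3: def={a,w} ue=∅
  L4: def={a,t} ue=∅
  L5: def={m} ue={m}
  L6: def={k,m} ue={m}

Liveness:
  L0: in=∅ out={m}
  L1: in={m} out={m}
  L2: in={m} out={m}
  L3: in={m} out={m}
  L4: in={m} out={m}
  L5: in={m} out={m}
  L6: in={m} out=∅

Interfere edges:
  a: {m,t,w}
  k: {m,w}
  m: {a,k,t,w}
  t: {a,m}
  w: {a,k,m}

Colouring:
  lower bound: {a,m,t} mutually conflict ⇒ χ ≥ 3
  assign a→r1 k→r1 m→r0 t→r2 w→r2 — no edge inside a register ⇒ χ ≤ 3
  χ = 3

Answer: 3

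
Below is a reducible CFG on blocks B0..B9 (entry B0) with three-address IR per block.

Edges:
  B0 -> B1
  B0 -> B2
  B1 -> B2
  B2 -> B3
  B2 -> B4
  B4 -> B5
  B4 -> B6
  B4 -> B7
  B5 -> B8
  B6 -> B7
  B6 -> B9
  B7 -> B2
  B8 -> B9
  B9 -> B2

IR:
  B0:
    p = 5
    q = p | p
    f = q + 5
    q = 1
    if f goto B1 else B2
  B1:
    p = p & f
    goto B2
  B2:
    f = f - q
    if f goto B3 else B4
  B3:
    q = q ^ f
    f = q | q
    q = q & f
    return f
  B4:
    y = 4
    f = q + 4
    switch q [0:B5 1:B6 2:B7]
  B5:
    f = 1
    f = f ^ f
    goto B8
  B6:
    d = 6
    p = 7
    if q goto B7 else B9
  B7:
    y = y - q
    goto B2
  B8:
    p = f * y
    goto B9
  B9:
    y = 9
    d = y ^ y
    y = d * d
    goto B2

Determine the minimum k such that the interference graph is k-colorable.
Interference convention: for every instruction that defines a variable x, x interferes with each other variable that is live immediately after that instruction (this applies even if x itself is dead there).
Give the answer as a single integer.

Answer: 4

Analysis:
Per-block:
  B0 def {f,p,q} use ∅
  B1 def {p} use {f,p}
  B2 def {f} use {f,q}
  B3 def {f,q} use {f,q}
  B4 def {f,y} use {q}
  B5 def {f} use ∅
  B6 def {d,p} use {q}
  B7 def {y} use {q,y}
  B8 def {p} use {f,y}
  B9 def {d,y} use ∅

Liveness:
  B0: in=∅ out={f,p,q}
  B1: in={f,p,q} out={f,q}
  B2: in={f,q} out={f,q}
  B3: in={f,q} out=∅
  B4: in={q} out={f,q,y}
  B5: in={q,y} out={f,q,y}
  B6: in={f,q,y} out={f,q,y}
  B7: in={f,q,y} out={f,q}
  B8: in={f,q,y} out={f,q}
  B9: in={f,q} out={f,q}

Conflict graph:
  d — {f,q,y}
  f — {d,p,q,y}
  p — {f,q,y}
  q — {d,f,p,y}
  y — {d,f,p,q}

Chromatic number:
  {d,f,q,y} pairwise interfere (4-clique) ⇒ χ ≥ 4
  4-colouring: R0={f}  R1={q}  R2={y}  R3={d,p}
  χ = 4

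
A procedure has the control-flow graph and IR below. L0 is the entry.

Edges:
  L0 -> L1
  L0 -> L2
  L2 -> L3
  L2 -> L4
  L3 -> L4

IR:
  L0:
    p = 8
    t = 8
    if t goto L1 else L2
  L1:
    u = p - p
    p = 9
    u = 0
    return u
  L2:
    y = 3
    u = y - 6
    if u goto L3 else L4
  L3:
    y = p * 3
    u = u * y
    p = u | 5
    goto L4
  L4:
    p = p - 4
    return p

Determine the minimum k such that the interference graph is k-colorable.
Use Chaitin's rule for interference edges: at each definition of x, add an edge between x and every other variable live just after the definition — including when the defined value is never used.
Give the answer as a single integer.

Answer: 3

Working:
def/use:
  L0 def {p,t} use ∅
  L1 def {p,u} use {p}
  L2 def {u,y} use ∅
  L3 def {p,u,y} use {p,u}
  L4 def {p} use {p}

Backward fixpoint:
  L0: in=∅ out={p}
  L1: in={p} out=∅
  L2: in={p} out={p,u}
  L3: in={p,u} out={p}
  L4: in={p} out=∅

Conflict graph:
  p — {t,u,y}
  t — {p}
  u — {p,y}
  y — {p,u}

Chromatic number:
  clique {p,u,y} ⇒ need ≥ 3
  3-colouring: r0={p}  r1={t,u}  r2={y}
  χ = 3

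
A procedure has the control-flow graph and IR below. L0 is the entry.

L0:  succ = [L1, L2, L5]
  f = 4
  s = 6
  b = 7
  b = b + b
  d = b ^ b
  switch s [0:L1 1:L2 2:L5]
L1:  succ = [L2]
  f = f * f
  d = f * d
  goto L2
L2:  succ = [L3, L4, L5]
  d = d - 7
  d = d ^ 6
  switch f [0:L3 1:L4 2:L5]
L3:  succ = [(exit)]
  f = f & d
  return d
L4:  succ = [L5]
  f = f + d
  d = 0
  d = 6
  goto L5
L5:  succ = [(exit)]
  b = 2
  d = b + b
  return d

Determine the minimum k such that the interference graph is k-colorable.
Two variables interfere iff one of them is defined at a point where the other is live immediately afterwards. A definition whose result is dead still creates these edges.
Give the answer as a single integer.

Answer: 3

Analysis:
Block summaries:
  L0: {b,d,f,s} / ∅
  L1: {d,f} / {d,f}
  L2: {d} / {d,f}
  L3: {f} / {d,f}
  L4: {d,f} / {d,f}
  L5: {b,d} / ∅

Live sets:
  live L0: ∅→{d,f}
  live L1: {d,f}→{d,f}
  live L2: {d,f}→{d,f}
  live L3: {d,f}→∅
  live L4: {d,f}→∅
  live L5: ∅→∅

Interference:
  b↔{f,s}
  d↔{f,s}
  f↔{b,d,s}
  s↔{b,d,f}

Registers:
  {b,f,s} pairwise interfere (3-clique) ⇒ χ ≥ 3
  assign b→c2 d→c2 f→c0 s→c1 — no edge inside a register ⇒ χ ≤ 3
  χ = 3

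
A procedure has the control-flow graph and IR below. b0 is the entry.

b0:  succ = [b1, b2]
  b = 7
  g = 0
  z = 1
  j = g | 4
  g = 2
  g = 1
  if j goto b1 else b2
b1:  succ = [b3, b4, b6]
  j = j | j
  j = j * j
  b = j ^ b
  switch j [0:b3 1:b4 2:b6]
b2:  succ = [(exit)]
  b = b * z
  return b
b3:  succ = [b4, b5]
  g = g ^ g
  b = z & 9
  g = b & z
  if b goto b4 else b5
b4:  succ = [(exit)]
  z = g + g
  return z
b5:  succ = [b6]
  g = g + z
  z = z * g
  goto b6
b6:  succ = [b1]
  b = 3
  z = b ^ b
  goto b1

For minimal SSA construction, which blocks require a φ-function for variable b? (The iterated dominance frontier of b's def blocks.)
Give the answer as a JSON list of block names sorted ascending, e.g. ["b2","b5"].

Answer: ["b1", "b4", "b6"]

Analysis:
idom tree: b1←b0 b2←b0 b3←b1 b4←b1 b5←b3 b6←b1
Join-block Dom:
  b1: preds {b0,b6}: {b0} ∩ {b0,b1,b6} = {b0}; idom=b0
  b4: preds {b1,b3}: {b0,b1} ∩ {b0,b1,b3} = {b0,b1}; idom=b1
  b6: preds {b1,b5}: {b0,b1} ∩ {b0,b1,b3,b5} = {b0,b1}; idom=b1

DF derivation:
  join b1 pred b0: · stop@b0
  join b1 pred b6: b6→b1 stop@b0
  join b4 pred b1: · stop@b1
  join b4 pred b3: b3 stop@b1
  join b6 pred b1: · stop@b1
  join b6 pred b5: b5→b3 stop@b1
  DF(b0)=∅
  DF(b1)={b1}
  DF(b2)=∅
  DF(b3)={b4,b6}
  DF(b4)=∅
  DF(b5)={b6}
  DF(b6)={b1}

φ for b: defs {b0,b1,b2,b3,b6}
  DF⁺ = {b1,b4,b6}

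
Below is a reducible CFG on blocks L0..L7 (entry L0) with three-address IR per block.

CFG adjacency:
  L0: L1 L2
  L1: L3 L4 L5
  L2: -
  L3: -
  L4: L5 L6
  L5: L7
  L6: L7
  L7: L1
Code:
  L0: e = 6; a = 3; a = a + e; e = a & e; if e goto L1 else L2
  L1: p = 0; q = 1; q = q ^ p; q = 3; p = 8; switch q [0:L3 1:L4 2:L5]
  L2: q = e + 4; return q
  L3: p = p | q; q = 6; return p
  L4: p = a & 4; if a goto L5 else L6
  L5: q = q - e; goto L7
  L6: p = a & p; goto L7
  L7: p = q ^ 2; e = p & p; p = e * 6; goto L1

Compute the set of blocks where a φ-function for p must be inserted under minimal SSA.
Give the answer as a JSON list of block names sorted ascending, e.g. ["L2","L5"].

idom tree: L1←L0 L2←L0 L3←L1 L4←L1 L5←L1 L6←L4 L7←L1
Dom∩ at merges:
  L1: preds {L0,L7}: {L0} ∩ {L0,L1,L7} = {L0}; idom=L0
  L5: preds {L1,L4}: {L0,L1} ∩ {L0,L1,L4} = {L0,L1}; idom=L1
  L7: preds {L5,L6}: {L0,L1,L5} ∩ {L0,L1,L4,L6} = {L0,L1}; idom=L1

DF walk-up:
  L1←L0: walk · to L0
  L1←L7: walk L7→L1 to L0
  L5←L1: walk · to L1
  L5←L4: walk L4 to L1
  L7←L5: walk L5 to L1
  L7←L6: walk L6→L4 to L1
  L0: DF=∅
  L1: DF={L1}
  L2: DF=∅
  L3: DF=∅
  L4: DF={L5,L7}
  L5: DF={L7}
  L6: DF={L7}
  L7: DF={L1}

φ for p: defs {L1,L3,L4,L6,L7}
  DF⁺ = {L1,L5,L7}

Answer: ["L1", "L5", "L7"]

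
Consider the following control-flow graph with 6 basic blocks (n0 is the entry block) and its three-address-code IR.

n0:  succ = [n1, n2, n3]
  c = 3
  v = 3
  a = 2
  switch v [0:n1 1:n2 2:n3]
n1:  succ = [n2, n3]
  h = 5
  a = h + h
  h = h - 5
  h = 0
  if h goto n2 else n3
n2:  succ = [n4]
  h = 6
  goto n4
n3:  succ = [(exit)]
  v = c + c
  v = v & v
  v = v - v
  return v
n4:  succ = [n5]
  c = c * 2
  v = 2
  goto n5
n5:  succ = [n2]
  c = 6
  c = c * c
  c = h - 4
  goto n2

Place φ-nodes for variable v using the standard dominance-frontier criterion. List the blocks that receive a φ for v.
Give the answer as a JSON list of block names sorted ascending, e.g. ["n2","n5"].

idom tree: n1←n0 n2←n0 n3←n0 n4←n2 n5←n4
Dom at joins:
  n2: preds {n0,n1,n5}: {n0} ∩ {n0,n1} ∩ {n0,n2,n4,n5} = {n0}; idom=n0
  n3: preds {n0,n1}: {n0} ∩ {n0,n1} = {n0}; idom=n0

DF derivation:
  join n2 pred n0: · stop@n0
  join n2 pred n1: n1 stop@n0
  join n2 pred n5: n5→n4→n2 stop@n0
  join n3 pred n0: · stop@n0
  join n3 pred n1: n1 stop@n0
  DF(n0)=∅
  DF(n1)={n2,n3}
  DF(n2)={n2}
  DF(n3)=∅
  DF(n4)={n2}
  DF(n5)={n2}

φ for v: defs {n0,n3,n4}
  DF⁺ = {n2}

Answer: ["n2"]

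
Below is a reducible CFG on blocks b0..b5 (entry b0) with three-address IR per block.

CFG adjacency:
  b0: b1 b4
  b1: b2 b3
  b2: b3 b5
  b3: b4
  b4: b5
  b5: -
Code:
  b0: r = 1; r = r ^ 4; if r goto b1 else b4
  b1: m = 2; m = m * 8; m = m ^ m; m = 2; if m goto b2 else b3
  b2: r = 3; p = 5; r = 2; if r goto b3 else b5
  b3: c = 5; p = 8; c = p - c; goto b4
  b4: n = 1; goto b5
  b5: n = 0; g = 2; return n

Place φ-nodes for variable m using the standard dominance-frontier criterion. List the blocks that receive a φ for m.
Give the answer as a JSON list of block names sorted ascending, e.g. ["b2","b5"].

idom tree: b1←b0 b2←b1 b3←b1 b4←b0 b5←b0
Dom∩ at merges:
  b3: preds {b1,b2}: {b0,b1} ∩ {b0,b1,b2} = {b0,b1}; idom=b1
  b4: preds {b0,b3}: {b0} ∩ {b0,b1,b3} = {b0}; idom=b0
  b5: preds {b2,b4}: {b0,b1,b2} ∩ {b0,b4} = {b0}; idom=b0

Frontier:
  join b3 pred b1: · stop@b1
  join b3 pred b2: b2 stop@b1
  join b4 pred b0: · stop@b0
  join b4 pred b3: b3→b1 stop@b0
  join b5 pred b2: b2→b1 stop@b0
  join b5 pred b4: b4 stop@b0
  DF(b0)=∅
  DF(b1)={b4,b5}
  DF(b2)={b3,b5}
  DF(b3)={b4}
  DF(b4)={b5}
  DF(b5)=∅

φ for m: defs {b1}
  DF⁺ = {b4,b5}

Answer: ["b4", "b5"]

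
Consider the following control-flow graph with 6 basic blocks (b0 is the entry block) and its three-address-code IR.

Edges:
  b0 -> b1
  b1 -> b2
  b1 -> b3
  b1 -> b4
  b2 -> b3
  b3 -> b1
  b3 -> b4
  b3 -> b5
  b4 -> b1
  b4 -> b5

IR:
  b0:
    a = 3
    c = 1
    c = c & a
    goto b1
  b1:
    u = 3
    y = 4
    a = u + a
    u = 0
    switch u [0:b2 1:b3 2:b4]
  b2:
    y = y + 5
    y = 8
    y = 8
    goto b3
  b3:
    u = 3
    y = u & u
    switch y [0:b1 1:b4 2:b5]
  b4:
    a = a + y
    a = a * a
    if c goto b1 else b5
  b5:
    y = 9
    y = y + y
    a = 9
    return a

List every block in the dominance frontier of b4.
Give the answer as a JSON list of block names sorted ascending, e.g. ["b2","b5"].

idom tree: b1←b0 b2←b1 b3←b1 b4←b1 b5←b1
Join-block Dom:
  b1: preds {b0,b3,b4}: {b0} ∩ {b0,b1,b3} ∩ {b0,b1,b4} = {b0}; idom=b0
  b3: preds {b1,b2}: {b0,b1} ∩ {b0,b1,b2} = {b0,b1}; idom=b1
  b4: preds {b1,b3}: {b0,b1} ∩ {b0,b1,b3} = {b0,b1}; idom=b1
  b5: preds {b3,b4}: {b0,b1,b3} ∩ {b0,b1,b4} = {b0,b1}; idom=b1

DF derivation:
  b1←b0: walk · to b0
  b1←b3: walk b3→b1 to b0
  b1←b4: walk b4→b1 to b0
  b3←b1: walk · to b1
  b3←b2: walk b2 to b1
  b4←b1: walk · to b1
  b4←b3: walk b3 to b1
  b5←b3: walk b3 to b1
  b5←b4: walk b4 to b1
  b0 → ∅
  b1 → {b1}
  b2 → {b3}
  b3 → {b1,b4,b5}
  b4 → {b1,b5}
  b5 → ∅

DF(b4) = ["b1", "b5"]

Answer: ["b1", "b5"]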